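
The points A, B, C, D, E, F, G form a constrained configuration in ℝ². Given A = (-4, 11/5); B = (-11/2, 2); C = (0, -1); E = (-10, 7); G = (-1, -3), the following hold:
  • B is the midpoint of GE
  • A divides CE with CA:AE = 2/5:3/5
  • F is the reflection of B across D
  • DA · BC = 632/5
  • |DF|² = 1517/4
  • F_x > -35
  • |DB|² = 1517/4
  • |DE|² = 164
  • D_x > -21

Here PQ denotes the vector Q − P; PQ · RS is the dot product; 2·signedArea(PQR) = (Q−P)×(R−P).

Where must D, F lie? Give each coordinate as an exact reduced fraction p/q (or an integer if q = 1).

1. D_x = -20  [line -11/2·x + 3·y + -155 = 0 ∩ |DB|² = 1517/4]
2. D_y = 15  [line -11/2·x + 3·y + -155 = 0 ∩ |DB|² = 1517/4]
   → D = (-20, 15)
3. F_x = -69/2  [F is the reflection of B across D]
4. F_y = 28  [F is the reflection of B across D]
   → F = (-69/2, 28)

D = (-20, 15)
F = (-69/2, 28)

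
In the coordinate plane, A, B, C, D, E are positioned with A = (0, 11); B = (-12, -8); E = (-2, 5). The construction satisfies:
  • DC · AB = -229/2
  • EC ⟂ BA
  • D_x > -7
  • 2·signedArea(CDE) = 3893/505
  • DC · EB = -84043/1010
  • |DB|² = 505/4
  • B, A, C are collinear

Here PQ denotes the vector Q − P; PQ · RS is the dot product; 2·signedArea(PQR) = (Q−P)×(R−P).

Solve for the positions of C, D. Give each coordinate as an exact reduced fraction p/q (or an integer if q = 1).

1. C_x = -1656/505  [B, A, C are collinear ∩ EC ⟂ BA]
2. C_y = 2933/505  [B, A, C are collinear ∩ EC ⟂ BA]
   → C = (-1656/505, 2933/505)
3. D_x = -6  [DC · AB = -229/2 ∩ DC · EB = -84043/1010]
4. D_y = 3/2  [DC · AB = -229/2 ∩ DC · EB = -84043/1010]
   → D = (-6, 3/2)

C = (-1656/505, 2933/505)
D = (-6, 3/2)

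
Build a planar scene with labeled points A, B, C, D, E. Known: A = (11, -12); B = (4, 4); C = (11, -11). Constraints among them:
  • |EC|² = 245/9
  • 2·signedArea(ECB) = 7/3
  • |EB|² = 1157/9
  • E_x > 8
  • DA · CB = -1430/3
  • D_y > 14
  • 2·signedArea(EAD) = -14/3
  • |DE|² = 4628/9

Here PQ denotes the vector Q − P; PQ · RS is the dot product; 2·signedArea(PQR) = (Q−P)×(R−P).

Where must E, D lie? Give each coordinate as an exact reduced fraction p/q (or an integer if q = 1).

D = (-2/3, 43/3)
E = (26/3, -19/3)

1. E_x = 26/3  [line -15·x + -7·y + 257/3 = 0 ∩ |EB|² = 1157/9]
2. E_y = -19/3  [line -15·x + -7·y + 257/3 = 0 ∩ |EB|² = 1157/9]
   → E = (26/3, -19/3)
3. D_x = -2/3  [2·signedArea(EAD) = -14/3 ∩ DA · CB = -1430/3]
4. D_y = 43/3  [2·signedArea(EAD) = -14/3 ∩ DA · CB = -1430/3]
   → D = (-2/3, 43/3)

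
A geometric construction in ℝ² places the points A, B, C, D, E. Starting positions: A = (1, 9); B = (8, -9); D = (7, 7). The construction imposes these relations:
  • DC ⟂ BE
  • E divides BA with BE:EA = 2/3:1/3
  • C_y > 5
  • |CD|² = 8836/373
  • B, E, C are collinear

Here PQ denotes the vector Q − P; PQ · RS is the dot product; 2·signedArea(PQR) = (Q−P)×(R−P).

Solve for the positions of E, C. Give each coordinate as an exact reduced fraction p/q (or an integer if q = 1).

1. E_x = 10/3  [E divides BA with BE:EA = 2/3:1/3]
2. E_y = 3  [E divides BA with BE:EA = 2/3:1/3]
   → E = (10/3, 3)
3. C_x = 919/373  [B, E, C are collinear ∩ DC ⟂ BE]
4. C_y = 1953/373  [B, E, C are collinear ∩ DC ⟂ BE]
   → C = (919/373, 1953/373)

C = (919/373, 1953/373)
E = (10/3, 3)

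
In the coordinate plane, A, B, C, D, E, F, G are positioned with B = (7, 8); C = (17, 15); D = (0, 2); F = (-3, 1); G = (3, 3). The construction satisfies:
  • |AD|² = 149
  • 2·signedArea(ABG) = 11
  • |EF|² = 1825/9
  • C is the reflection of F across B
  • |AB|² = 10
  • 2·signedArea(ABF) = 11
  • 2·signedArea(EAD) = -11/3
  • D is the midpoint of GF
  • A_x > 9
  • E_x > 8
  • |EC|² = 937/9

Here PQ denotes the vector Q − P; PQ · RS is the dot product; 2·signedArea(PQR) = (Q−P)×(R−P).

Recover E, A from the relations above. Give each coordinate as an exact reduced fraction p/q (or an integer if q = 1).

A = (10, 9)
E = (9, 26/3)

1. A_x = 10  [2·signedArea(ABG) = 11 ∩ 2·signedArea(ABF) = 11]
2. A_y = 9  [2·signedArea(ABG) = 11 ∩ 2·signedArea(ABF) = 11]
   → A = (10, 9)
3. E_x = 9  [line 7·x + -10·y + 71/3 = 0 ∩ |EF|² = 1825/9]
4. E_y = 26/3  [line 7·x + -10·y + 71/3 = 0 ∩ |EF|² = 1825/9]
   → E = (9, 26/3)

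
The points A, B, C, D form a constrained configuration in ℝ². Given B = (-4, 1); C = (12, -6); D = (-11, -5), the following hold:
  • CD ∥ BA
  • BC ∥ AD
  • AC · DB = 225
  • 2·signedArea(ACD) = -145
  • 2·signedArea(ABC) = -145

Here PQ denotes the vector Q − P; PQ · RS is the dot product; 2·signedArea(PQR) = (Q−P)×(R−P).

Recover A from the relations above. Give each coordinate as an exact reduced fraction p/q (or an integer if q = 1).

1. A_x = -27  [BC ∥ AD ∩ CD ∥ BA]
2. A_y = 2  [BC ∥ AD ∩ CD ∥ BA]
   → A = (-27, 2)

A = (-27, 2)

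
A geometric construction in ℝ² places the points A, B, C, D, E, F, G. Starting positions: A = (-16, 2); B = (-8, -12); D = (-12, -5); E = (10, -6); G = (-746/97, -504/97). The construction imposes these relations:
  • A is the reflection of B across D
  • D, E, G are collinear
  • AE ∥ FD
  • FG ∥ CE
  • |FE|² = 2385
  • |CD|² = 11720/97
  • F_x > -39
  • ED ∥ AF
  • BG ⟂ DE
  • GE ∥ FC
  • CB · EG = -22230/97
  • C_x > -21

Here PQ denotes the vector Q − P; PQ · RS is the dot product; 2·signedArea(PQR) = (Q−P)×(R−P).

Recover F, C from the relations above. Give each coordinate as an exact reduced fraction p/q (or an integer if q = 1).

1. F_x = -38  [AE ∥ FD ∩ ED ∥ AF]
2. F_y = 3  [AE ∥ FD ∩ ED ∥ AF]
   → F = (-38, 3)
3. C_x = -1970/97  [FG ∥ CE ∩ GE ∥ FC]
4. C_y = 213/97  [FG ∥ CE ∩ GE ∥ FC]
   → C = (-1970/97, 213/97)

C = (-1970/97, 213/97)
F = (-38, 3)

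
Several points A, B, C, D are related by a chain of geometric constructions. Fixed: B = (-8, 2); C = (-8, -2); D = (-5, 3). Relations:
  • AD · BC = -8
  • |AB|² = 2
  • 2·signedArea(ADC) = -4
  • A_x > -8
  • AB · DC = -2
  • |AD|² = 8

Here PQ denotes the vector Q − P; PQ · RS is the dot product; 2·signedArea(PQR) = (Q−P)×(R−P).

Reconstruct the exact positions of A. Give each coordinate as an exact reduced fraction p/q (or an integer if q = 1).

A = (-7, 1)

1. A_x = -7  [AD · BC = -8 ∩ AB · DC = -2]
2. A_y = 1  [AD · BC = -8 ∩ AB · DC = -2]
   → A = (-7, 1)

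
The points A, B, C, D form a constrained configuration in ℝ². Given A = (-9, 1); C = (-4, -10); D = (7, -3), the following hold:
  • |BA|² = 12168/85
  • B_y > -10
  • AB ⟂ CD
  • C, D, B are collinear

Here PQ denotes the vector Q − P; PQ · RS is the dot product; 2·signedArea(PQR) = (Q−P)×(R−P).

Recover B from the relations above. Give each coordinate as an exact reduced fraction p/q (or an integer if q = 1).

1. B_x = -219/85  [C, D, B are collinear ∩ AB ⟂ CD]
2. B_y = -773/85  [C, D, B are collinear ∩ AB ⟂ CD]
   → B = (-219/85, -773/85)

B = (-219/85, -773/85)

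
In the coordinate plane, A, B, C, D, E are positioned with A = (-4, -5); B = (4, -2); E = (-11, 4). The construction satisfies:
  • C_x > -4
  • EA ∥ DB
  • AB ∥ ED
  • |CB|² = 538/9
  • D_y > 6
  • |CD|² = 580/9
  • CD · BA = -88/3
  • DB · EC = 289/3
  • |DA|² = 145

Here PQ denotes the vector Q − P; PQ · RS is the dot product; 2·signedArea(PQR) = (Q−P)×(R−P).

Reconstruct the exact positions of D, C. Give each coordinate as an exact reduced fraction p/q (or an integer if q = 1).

1. D_x = -3  [EA ∥ DB ∩ AB ∥ ED]
2. D_y = 7  [EA ∥ DB ∩ AB ∥ ED]
   → D = (-3, 7)
3. C_x = -11/3  [CD · BA = -88/3 ∩ DB · EC = 289/3]
4. C_y = -1  [CD · BA = -88/3 ∩ DB · EC = 289/3]
   → C = (-11/3, -1)

C = (-11/3, -1)
D = (-3, 7)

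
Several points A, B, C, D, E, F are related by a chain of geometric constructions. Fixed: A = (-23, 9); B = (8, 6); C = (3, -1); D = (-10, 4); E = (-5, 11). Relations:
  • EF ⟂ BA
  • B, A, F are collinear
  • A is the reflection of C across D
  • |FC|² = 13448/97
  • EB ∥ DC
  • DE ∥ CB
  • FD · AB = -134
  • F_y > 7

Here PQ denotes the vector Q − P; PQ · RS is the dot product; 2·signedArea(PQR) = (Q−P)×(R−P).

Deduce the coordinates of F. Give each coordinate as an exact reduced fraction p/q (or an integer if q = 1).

F = (-2599/485, 3537/485)

1. F_x = -2599/485  [B, A, F are collinear ∩ EF ⟂ BA]
2. F_y = 3537/485  [B, A, F are collinear ∩ EF ⟂ BA]
   → F = (-2599/485, 3537/485)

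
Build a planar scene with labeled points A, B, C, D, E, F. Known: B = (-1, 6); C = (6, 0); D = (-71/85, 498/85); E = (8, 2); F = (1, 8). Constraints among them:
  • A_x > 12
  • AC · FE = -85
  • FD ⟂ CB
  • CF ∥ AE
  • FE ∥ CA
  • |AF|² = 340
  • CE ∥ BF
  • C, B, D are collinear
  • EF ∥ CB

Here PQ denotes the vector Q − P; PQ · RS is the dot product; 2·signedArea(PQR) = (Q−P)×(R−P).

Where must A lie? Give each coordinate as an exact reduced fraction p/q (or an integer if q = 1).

A = (13, -6)

1. A_x = 13  [CF ∥ AE ∩ FE ∥ CA]
2. A_y = -6  [CF ∥ AE ∩ FE ∥ CA]
   → A = (13, -6)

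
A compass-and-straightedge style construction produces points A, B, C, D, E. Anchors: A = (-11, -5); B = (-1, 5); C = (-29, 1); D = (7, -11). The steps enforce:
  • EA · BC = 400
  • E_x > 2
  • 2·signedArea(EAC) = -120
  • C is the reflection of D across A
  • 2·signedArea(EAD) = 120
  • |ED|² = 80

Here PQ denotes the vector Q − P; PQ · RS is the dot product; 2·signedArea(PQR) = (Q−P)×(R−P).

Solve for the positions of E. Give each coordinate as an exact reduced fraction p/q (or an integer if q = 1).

E = (3, -3)

1. E_x = 3  [2·signedArea(EAD) = 120 ∩ EA · BC = 400]
2. E_y = -3  [2·signedArea(EAD) = 120 ∩ EA · BC = 400]
   → E = (3, -3)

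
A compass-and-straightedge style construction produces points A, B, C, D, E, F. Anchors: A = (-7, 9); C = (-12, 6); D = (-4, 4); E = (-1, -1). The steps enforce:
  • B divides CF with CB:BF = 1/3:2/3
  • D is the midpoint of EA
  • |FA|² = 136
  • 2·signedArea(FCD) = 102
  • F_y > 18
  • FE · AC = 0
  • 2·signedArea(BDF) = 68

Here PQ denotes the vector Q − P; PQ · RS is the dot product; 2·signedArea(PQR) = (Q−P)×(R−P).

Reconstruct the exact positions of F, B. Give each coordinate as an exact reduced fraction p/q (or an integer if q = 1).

B = (-37/3, 31/3)
F = (-13, 19)

1. F_x = -13  [FE · AC = 0 ∩ 2·signedArea(FCD) = 102]
2. F_y = 19  [FE · AC = 0 ∩ 2·signedArea(FCD) = 102]
   → F = (-13, 19)
3. B_x = -37/3  [B divides CF with CB:BF = 1/3:2/3]
4. B_y = 31/3  [B divides CF with CB:BF = 1/3:2/3]
   → B = (-37/3, 31/3)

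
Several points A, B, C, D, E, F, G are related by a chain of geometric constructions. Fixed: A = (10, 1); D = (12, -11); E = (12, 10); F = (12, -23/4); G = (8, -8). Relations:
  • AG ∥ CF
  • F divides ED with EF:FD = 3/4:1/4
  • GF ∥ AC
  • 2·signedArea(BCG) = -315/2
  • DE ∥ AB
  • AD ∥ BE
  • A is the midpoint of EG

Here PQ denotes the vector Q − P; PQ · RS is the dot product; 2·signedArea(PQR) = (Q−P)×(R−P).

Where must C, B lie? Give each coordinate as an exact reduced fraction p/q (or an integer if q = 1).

1. C_x = 14  [AG ∥ CF ∩ GF ∥ AC]
2. C_y = 13/4  [AG ∥ CF ∩ GF ∥ AC]
   → C = (14, 13/4)
3. B_x = 10  [AD ∥ BE ∩ DE ∥ AB]
4. B_y = 22  [AD ∥ BE ∩ DE ∥ AB]
   → B = (10, 22)

B = (10, 22)
C = (14, 13/4)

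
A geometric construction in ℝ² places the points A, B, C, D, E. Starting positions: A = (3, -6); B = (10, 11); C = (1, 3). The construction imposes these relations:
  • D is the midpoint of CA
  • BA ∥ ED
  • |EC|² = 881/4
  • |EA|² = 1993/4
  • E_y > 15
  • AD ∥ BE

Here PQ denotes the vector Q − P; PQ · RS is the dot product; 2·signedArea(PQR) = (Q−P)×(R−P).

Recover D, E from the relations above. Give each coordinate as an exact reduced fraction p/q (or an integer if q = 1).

D = (2, -3/2)
E = (9, 31/2)

1. D_x = 2  [D is the midpoint of CA]
2. D_y = -3/2  [D is the midpoint of CA]
   → D = (2, -3/2)
3. E_x = 9  [BA ∥ ED ∩ AD ∥ BE]
4. E_y = 31/2  [BA ∥ ED ∩ AD ∥ BE]
   → E = (9, 31/2)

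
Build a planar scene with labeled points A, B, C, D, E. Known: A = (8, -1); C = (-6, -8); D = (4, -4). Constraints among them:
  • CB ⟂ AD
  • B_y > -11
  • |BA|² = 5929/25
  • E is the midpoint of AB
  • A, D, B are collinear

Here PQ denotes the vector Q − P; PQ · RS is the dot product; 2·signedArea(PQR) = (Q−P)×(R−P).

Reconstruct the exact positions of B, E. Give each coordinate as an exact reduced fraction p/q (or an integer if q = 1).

B = (-108/25, -256/25)
E = (46/25, -281/50)

1. B_x = -108/25  [A, D, B are collinear ∩ CB ⟂ AD]
2. B_y = -256/25  [A, D, B are collinear ∩ CB ⟂ AD]
   → B = (-108/25, -256/25)
3. E_x = 46/25  [E is the midpoint of AB]
4. E_y = -281/50  [E is the midpoint of AB]
   → E = (46/25, -281/50)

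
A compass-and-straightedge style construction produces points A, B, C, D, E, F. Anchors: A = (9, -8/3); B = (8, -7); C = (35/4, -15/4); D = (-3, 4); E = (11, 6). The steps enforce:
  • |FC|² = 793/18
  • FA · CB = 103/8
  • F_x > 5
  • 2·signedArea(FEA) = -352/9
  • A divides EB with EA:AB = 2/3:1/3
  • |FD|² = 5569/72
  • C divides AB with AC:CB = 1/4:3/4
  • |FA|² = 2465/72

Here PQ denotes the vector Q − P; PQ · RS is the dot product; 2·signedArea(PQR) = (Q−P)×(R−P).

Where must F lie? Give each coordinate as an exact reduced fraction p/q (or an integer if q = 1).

F = (67/12, 25/12)

1. F_x = 67/12  [FA · CB = 103/8 ∩ 2·signedArea(FEA) = -352/9]
2. F_y = 25/12  [FA · CB = 103/8 ∩ 2·signedArea(FEA) = -352/9]
   → F = (67/12, 25/12)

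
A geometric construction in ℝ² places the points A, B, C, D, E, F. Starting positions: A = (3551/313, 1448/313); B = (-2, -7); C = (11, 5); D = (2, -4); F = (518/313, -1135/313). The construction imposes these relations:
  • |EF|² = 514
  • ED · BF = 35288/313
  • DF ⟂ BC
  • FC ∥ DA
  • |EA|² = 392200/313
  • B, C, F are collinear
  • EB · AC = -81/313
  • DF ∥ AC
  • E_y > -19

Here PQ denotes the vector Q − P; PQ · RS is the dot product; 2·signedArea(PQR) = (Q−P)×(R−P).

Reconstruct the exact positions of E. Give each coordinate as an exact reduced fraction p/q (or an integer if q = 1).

1. E_x = -4803/313  [ED · BF = 35288/313 ∩ EB · AC = -81/313]
2. E_y = -5830/313  [ED · BF = 35288/313 ∩ EB · AC = -81/313]
   → E = (-4803/313, -5830/313)

E = (-4803/313, -5830/313)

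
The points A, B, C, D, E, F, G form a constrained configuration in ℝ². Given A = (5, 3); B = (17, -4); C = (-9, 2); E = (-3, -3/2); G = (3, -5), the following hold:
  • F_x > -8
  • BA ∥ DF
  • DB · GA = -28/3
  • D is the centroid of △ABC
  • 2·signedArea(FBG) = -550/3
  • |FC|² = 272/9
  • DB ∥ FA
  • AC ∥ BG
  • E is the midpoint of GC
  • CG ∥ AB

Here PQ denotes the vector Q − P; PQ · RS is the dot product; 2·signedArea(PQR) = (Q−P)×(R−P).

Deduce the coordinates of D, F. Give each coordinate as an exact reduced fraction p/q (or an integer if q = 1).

D = (13/3, 1/3)
F = (-23/3, 22/3)

1. D_x = 13/3  [D is the centroid of △ABC]
2. D_y = 1/3  [D is the centroid of △ABC]
   → D = (13/3, 1/3)
3. F_x = -23/3  [DB ∥ FA ∩ BA ∥ DF]
4. F_y = 22/3  [DB ∥ FA ∩ BA ∥ DF]
   → F = (-23/3, 22/3)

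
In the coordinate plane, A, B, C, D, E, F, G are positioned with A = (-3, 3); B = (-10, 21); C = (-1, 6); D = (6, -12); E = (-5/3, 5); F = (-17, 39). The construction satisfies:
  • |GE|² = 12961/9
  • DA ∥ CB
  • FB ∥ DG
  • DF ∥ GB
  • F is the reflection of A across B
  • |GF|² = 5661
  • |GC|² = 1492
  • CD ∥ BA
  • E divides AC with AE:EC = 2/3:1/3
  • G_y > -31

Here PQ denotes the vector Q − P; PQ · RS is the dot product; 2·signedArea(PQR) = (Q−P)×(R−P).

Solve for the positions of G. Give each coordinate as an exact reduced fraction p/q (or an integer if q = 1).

1. G_x = 13  [DF ∥ GB ∩ FB ∥ DG]
2. G_y = -30  [DF ∥ GB ∩ FB ∥ DG]
   → G = (13, -30)

G = (13, -30)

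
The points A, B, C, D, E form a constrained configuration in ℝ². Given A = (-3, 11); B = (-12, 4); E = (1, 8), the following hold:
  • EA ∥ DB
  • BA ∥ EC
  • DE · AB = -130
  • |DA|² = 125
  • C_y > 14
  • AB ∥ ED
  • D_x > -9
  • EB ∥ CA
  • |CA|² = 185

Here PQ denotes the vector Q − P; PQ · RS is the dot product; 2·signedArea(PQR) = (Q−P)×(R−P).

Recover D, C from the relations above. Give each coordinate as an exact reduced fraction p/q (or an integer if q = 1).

C = (10, 15)
D = (-8, 1)

1. D_x = -8  [EA ∥ DB ∩ AB ∥ ED]
2. D_y = 1  [EA ∥ DB ∩ AB ∥ ED]
   → D = (-8, 1)
3. C_x = 10  [EB ∥ CA ∩ BA ∥ EC]
4. C_y = 15  [EB ∥ CA ∩ BA ∥ EC]
   → C = (10, 15)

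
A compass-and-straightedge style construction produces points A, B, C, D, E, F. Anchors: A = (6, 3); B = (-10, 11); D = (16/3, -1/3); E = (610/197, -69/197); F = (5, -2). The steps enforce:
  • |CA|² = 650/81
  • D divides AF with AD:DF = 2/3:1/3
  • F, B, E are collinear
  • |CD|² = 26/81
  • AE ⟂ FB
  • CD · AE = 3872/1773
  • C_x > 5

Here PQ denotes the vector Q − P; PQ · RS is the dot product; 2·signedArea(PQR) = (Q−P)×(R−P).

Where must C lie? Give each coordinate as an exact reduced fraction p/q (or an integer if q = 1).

C = (49/9, 2/9)

1. C_x = 49/9  [line 572/197·x + 660/197·y + -29348/1773 = 0 ∩ |CA|² = 650/81]
2. C_y = 2/9  [line 572/197·x + 660/197·y + -29348/1773 = 0 ∩ |CA|² = 650/81]
   → C = (49/9, 2/9)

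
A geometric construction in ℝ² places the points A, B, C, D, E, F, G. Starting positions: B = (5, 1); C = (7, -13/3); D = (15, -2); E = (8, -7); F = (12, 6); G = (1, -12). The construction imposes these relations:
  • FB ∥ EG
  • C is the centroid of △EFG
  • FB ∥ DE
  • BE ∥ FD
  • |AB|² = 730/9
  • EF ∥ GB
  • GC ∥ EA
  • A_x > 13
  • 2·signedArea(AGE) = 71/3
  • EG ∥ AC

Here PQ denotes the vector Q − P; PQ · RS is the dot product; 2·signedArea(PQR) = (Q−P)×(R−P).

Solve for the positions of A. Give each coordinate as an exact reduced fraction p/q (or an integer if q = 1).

A = (14, 2/3)

1. A_x = 14  [EG ∥ AC ∩ GC ∥ EA]
2. A_y = 2/3  [EG ∥ AC ∩ GC ∥ EA]
   → A = (14, 2/3)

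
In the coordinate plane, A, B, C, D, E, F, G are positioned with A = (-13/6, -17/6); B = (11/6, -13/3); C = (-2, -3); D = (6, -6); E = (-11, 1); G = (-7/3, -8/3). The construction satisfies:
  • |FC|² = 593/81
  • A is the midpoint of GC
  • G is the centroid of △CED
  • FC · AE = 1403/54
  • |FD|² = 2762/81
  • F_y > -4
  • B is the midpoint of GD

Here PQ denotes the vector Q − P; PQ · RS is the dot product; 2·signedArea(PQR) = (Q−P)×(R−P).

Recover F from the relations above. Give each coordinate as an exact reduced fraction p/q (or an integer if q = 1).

1. F_x = 5/9  [line 53/6·x + -23/6·y + -535/27 = 0 ∩ |FC|² = 593/81]
2. F_y = -35/9  [line 53/6·x + -23/6·y + -535/27 = 0 ∩ |FC|² = 593/81]
   → F = (5/9, -35/9)

F = (5/9, -35/9)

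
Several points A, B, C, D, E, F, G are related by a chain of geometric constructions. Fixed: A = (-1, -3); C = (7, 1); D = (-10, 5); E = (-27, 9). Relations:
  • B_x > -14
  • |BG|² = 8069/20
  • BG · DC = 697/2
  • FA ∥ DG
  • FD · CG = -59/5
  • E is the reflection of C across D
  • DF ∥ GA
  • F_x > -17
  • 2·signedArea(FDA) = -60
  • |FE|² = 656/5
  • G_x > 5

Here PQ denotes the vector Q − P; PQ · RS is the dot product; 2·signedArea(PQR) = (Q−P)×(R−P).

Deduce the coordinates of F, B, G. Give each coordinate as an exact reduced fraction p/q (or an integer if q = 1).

1. F_x = -83/5  [line 8·x + 9·y + 95 = 0 ∩ |FE|² = 656/5]
2. F_y = 21/5  [line 8·x + 9·y + 95 = 0 ∩ |FE|² = 656/5]
   → F = (-83/5, 21/5)
3. G_x = 28/5  [FD · CG = -59/5 ∩ DF ∥ GA]
4. G_y = -11/5  [FD · CG = -59/5 ∩ DF ∥ GA]
   → G = (28/5, -11/5)
5. B_x = -133/10  [line -17·x + 4·y + -489/2 = 0 ∩ |BG|² = 8069/20]
6. B_y = 23/5  [line -17·x + 4·y + -489/2 = 0 ∩ |BG|² = 8069/20]
   → B = (-133/10, 23/5)

B = (-133/10, 23/5)
F = (-83/5, 21/5)
G = (28/5, -11/5)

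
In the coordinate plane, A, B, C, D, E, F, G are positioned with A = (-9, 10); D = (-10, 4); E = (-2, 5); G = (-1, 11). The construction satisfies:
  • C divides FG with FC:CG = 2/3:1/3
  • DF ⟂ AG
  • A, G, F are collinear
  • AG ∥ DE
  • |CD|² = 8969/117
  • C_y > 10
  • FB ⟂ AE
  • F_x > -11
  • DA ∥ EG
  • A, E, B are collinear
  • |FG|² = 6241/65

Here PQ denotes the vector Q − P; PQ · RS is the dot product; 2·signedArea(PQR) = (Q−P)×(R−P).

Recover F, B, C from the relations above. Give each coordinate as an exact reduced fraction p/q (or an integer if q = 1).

B = (-24144/2405, 5167/481)
C = (-827/195, 2066/195)
F = (-697/65, 636/65)

1. F_x = -697/65  [A, G, F are collinear ∩ DF ⟂ AG]
2. F_y = 636/65  [A, G, F are collinear ∩ DF ⟂ AG]
   → F = (-697/65, 636/65)
3. B_x = -24144/2405  [A, E, B are collinear ∩ FB ⟂ AE]
4. B_y = 5167/481  [A, E, B are collinear ∩ FB ⟂ AE]
   → B = (-24144/2405, 5167/481)
5. C_x = -827/195  [C divides FG with FC:CG = 2/3:1/3]
6. C_y = 2066/195  [C divides FG with FC:CG = 2/3:1/3]
   → C = (-827/195, 2066/195)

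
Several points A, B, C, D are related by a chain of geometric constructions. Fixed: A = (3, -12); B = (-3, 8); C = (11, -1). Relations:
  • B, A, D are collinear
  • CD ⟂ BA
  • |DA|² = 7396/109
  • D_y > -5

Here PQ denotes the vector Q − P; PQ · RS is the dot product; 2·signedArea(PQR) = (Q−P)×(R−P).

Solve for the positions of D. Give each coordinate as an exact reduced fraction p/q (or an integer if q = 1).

D = (69/109, -448/109)

1. D_x = 69/109  [B, A, D are collinear ∩ CD ⟂ BA]
2. D_y = -448/109  [B, A, D are collinear ∩ CD ⟂ BA]
   → D = (69/109, -448/109)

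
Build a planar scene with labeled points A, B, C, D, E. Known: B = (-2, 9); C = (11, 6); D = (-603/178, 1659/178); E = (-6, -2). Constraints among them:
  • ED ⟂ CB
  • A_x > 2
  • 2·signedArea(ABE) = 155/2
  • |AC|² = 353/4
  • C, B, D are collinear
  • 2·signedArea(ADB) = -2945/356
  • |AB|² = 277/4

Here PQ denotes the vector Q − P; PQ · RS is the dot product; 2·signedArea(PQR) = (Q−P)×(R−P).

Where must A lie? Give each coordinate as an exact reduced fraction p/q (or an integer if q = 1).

A = (5/2, 2)

1. A_x = 5/2  [2·signedArea(ABE) = 155/2 ∩ 2·signedArea(ADB) = -2945/356]
2. A_y = 2  [2·signedArea(ABE) = 155/2 ∩ 2·signedArea(ADB) = -2945/356]
   → A = (5/2, 2)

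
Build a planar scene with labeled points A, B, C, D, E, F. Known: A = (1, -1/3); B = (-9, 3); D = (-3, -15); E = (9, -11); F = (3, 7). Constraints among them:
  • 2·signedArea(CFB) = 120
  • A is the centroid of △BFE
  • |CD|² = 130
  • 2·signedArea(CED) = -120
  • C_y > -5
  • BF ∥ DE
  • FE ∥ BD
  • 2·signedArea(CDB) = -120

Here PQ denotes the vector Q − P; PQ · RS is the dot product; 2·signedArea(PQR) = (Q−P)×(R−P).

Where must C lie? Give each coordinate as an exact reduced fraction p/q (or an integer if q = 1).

C = (0, -4)

1. C_x = 0  [2·signedArea(CED) = -120 ∩ 2·signedArea(CDB) = -120]
2. C_y = -4  [2·signedArea(CED) = -120 ∩ 2·signedArea(CDB) = -120]
   → C = (0, -4)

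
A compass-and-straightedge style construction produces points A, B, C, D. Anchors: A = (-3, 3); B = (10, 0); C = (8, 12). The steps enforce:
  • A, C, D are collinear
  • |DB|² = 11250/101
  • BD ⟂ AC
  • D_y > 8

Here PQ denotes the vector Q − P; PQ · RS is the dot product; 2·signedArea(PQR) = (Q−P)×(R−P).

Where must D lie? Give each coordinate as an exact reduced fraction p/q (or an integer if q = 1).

1. D_x = 335/101  [A, C, D are collinear ∩ BD ⟂ AC]
2. D_y = 825/101  [A, C, D are collinear ∩ BD ⟂ AC]
   → D = (335/101, 825/101)

D = (335/101, 825/101)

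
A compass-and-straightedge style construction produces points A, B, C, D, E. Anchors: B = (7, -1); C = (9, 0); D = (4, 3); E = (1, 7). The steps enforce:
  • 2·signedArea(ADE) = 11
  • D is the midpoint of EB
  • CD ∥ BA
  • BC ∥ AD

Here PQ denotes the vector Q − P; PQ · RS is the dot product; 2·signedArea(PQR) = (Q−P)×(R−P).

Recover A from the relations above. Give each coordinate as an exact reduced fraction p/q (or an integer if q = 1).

1. A_x = 2  [BC ∥ AD ∩ CD ∥ BA]
2. A_y = 2  [BC ∥ AD ∩ CD ∥ BA]
   → A = (2, 2)

A = (2, 2)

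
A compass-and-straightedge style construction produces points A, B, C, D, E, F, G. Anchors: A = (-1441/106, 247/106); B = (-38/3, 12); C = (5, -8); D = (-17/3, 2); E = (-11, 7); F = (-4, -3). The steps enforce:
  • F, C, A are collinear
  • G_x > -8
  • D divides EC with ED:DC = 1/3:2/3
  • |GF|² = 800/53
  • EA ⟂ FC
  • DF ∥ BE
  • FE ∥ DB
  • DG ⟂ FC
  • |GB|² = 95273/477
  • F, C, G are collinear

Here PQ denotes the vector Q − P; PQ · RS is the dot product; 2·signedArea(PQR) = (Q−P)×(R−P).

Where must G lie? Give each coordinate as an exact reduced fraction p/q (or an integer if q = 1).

G = (-392/53, -59/53)

1. G_x = -392/53  [F, C, G are collinear ∩ DG ⟂ FC]
2. G_y = -59/53  [F, C, G are collinear ∩ DG ⟂ FC]
   → G = (-392/53, -59/53)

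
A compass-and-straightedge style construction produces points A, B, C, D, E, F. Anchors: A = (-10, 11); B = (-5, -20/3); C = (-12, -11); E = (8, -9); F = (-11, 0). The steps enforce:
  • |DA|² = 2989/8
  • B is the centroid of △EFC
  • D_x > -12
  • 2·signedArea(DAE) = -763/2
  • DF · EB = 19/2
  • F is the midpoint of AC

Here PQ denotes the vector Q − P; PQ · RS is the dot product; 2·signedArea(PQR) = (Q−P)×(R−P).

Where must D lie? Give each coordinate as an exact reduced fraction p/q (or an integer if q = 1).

1. D_x = -47/4  [2·signedArea(DAE) = -763/2 ∩ DF · EB = 19/2]
2. D_y = -33/4  [2·signedArea(DAE) = -763/2 ∩ DF · EB = 19/2]
   → D = (-47/4, -33/4)

D = (-47/4, -33/4)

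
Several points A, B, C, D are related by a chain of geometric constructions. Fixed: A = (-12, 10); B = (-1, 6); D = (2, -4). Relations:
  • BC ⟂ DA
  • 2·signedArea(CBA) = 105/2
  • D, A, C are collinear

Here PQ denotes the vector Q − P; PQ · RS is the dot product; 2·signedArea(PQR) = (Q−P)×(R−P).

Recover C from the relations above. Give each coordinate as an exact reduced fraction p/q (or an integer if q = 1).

1. C_x = -9/2  [D, A, C are collinear ∩ BC ⟂ DA]
2. C_y = 5/2  [D, A, C are collinear ∩ BC ⟂ DA]
   → C = (-9/2, 5/2)

C = (-9/2, 5/2)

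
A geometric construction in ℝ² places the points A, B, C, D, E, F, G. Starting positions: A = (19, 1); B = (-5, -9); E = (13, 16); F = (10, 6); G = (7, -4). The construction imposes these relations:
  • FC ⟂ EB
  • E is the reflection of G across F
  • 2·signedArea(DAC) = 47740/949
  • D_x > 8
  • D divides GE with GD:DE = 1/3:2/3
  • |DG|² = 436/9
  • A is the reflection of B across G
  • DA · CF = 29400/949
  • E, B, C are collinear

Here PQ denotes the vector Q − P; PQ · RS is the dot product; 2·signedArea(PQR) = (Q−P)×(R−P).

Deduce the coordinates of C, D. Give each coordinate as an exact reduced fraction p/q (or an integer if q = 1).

C = (6865/949, 7584/949)
D = (9, 8/3)

1. C_x = 6865/949  [E, B, C are collinear ∩ FC ⟂ EB]
2. C_y = 7584/949  [E, B, C are collinear ∩ FC ⟂ EB]
   → C = (6865/949, 7584/949)
3. D_x = 9  [D divides GE with GD:DE = 1/3:2/3]
4. D_y = 8/3  [D divides GE with GD:DE = 1/3:2/3]
   → D = (9, 8/3)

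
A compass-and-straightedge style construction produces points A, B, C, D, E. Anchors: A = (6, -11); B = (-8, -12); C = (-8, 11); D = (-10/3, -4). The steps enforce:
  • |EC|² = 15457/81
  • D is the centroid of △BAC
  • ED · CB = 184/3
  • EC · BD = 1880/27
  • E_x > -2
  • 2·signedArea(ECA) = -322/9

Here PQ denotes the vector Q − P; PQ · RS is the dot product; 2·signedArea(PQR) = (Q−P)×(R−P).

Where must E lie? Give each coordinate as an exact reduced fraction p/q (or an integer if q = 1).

E = (-16/9, -4/3)

1. E_x = -16/9  [2·signedArea(ECA) = -322/9 ∩ ED · CB = 184/3]
2. E_y = -4/3  [2·signedArea(ECA) = -322/9 ∩ ED · CB = 184/3]
   → E = (-16/9, -4/3)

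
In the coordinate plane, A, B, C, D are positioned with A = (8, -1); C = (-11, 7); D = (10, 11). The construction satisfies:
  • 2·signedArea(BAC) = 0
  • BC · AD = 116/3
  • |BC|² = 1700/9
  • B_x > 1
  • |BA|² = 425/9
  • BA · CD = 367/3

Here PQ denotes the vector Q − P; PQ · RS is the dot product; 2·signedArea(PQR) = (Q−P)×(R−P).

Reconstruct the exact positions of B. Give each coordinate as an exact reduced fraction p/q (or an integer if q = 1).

B = (5/3, 5/3)

1. B_x = 5/3  [2·signedArea(BAC) = 0 ∩ BC · AD = 116/3]
2. B_y = 5/3  [2·signedArea(BAC) = 0 ∩ BC · AD = 116/3]
   → B = (5/3, 5/3)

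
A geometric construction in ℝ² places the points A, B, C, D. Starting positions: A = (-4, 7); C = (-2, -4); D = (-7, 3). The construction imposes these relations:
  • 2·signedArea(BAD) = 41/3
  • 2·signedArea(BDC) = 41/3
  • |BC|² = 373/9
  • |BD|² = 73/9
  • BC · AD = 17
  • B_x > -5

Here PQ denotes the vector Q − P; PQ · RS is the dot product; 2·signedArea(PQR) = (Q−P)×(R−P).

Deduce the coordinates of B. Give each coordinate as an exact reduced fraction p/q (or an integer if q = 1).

1. B_x = -13/3  [2·signedArea(BDC) = 41/3 ∩ 2·signedArea(BAD) = 41/3]
2. B_y = 2  [2·signedArea(BDC) = 41/3 ∩ 2·signedArea(BAD) = 41/3]
   → B = (-13/3, 2)

B = (-13/3, 2)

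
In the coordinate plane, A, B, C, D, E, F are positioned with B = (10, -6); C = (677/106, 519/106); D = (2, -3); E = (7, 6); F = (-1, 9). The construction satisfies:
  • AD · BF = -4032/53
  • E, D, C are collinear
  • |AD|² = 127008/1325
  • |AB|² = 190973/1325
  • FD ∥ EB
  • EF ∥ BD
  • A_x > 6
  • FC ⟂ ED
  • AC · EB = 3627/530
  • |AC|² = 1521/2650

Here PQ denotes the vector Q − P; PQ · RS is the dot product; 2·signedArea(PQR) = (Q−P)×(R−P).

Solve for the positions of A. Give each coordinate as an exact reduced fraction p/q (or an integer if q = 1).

A = (358/53, 1473/265)

1. A_x = 358/53  [AD · BF = -4032/53 ∩ AC · EB = 3627/530]
2. A_y = 1473/265  [AD · BF = -4032/53 ∩ AC · EB = 3627/530]
   → A = (358/53, 1473/265)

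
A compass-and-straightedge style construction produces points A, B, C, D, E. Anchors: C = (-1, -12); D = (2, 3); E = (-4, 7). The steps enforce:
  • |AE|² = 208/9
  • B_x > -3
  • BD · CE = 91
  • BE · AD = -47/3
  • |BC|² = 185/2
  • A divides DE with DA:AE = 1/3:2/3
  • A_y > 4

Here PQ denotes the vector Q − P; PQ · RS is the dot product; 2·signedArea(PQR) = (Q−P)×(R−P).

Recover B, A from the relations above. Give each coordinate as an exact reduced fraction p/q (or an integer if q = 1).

A = (0, 13/3)
B = (-5/2, -5/2)

1. B_x = -5/2  [line 3·x + -19·y + -40 = 0 ∩ |BC|² = 185/2]
2. B_y = -5/2  [line 3·x + -19·y + -40 = 0 ∩ |BC|² = 185/2]
   → B = (-5/2, -5/2)
3. A_x = 0  [BE · AD = -47/3 ∩ A divides DE with DA:AE = 1/3:2/3]
4. A_y = 13/3  [BE · AD = -47/3 ∩ A divides DE with DA:AE = 1/3:2/3]
   → A = (0, 13/3)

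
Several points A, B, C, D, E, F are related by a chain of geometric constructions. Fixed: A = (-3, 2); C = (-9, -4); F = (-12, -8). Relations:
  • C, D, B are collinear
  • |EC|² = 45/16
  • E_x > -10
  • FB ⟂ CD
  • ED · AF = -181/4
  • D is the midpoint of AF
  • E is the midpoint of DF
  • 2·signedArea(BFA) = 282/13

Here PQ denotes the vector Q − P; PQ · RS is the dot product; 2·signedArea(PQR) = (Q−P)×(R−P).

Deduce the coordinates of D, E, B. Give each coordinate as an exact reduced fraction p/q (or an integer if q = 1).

B = (-168/13, -86/13)
D = (-15/2, -3)
E = (-39/4, -11/2)

1. D_x = -15/2  [D is the midpoint of AF]
2. D_y = -3  [D is the midpoint of AF]
   → D = (-15/2, -3)
3. E_x = -39/4  [E is the midpoint of DF]
4. E_y = -11/2  [E is the midpoint of DF]
   → E = (-39/4, -11/2)
5. B_x = -168/13  [C, D, B are collinear ∩ FB ⟂ CD]
6. B_y = -86/13  [C, D, B are collinear ∩ FB ⟂ CD]
   → B = (-168/13, -86/13)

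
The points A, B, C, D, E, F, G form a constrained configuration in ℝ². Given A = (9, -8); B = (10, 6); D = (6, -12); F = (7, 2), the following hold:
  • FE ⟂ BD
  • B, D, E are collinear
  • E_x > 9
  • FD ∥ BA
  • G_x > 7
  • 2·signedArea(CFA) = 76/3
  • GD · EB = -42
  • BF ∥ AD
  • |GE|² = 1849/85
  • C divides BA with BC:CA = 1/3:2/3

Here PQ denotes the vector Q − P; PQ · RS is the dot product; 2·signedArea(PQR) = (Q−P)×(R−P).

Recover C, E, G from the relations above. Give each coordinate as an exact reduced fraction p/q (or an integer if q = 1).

1. C_x = 29/3  [C divides BA with BC:CA = 1/3:2/3]
2. C_y = 4/3  [C divides BA with BC:CA = 1/3:2/3]
   → C = (29/3, 4/3)
3. E_x = 766/85  [B, D, E are collinear ∩ FE ⟂ BD]
4. E_y = 132/85  [B, D, E are collinear ∩ FE ⟂ BD]
   → E = (766/85, 132/85)
5. G_x = 8  [line -84/85·x + -378/85·y + -462/85 = 0 ∩ |GE|² = 1849/85]
6. G_y = -3  [line -84/85·x + -378/85·y + -462/85 = 0 ∩ |GE|² = 1849/85]
   → G = (8, -3)

C = (29/3, 4/3)
E = (766/85, 132/85)
G = (8, -3)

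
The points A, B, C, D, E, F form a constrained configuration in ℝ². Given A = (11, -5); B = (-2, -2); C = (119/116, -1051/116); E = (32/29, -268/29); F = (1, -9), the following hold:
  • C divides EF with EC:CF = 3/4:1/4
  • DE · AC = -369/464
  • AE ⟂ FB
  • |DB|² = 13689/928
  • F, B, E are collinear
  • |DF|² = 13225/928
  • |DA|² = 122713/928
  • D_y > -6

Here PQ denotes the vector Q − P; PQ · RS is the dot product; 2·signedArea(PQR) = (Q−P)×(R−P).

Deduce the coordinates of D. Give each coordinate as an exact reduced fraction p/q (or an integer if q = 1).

D = (-113/232, -1283/232)

1. D_x = -113/232  [line 1157/116·x + 471/116·y + 437/16 = 0 ∩ |DA|² = 122713/928]
2. D_y = -1283/232  [line 1157/116·x + 471/116·y + 437/16 = 0 ∩ |DA|² = 122713/928]
   → D = (-113/232, -1283/232)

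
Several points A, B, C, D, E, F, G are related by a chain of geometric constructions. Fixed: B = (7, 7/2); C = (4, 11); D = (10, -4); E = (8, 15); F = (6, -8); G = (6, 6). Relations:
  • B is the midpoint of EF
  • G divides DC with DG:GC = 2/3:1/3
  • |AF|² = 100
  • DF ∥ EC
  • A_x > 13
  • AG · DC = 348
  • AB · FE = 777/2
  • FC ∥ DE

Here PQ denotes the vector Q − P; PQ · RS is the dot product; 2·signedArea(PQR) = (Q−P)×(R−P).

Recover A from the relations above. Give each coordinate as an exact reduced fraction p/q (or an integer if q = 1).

A = (14, -14)

1. A_x = 14  [AB · FE = 777/2 ∩ AG · DC = 348]
2. A_y = -14  [AB · FE = 777/2 ∩ AG · DC = 348]
   → A = (14, -14)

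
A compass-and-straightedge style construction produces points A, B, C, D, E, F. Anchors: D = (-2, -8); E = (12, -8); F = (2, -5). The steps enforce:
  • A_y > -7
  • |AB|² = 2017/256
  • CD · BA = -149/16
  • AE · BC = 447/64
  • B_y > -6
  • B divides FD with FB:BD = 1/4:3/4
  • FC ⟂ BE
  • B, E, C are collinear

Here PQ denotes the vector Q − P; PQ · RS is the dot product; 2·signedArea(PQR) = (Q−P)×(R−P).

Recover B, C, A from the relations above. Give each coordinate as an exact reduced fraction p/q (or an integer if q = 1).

A = (15/4, -101/16)
B = (1, -23/4)
C = (3656/2017, -11933/2017)

1. B_x = 1  [B divides FD with FB:BD = 1/4:3/4]
2. B_y = -23/4  [B divides FD with FB:BD = 1/4:3/4]
   → B = (1, -23/4)
3. C_x = 3656/2017  [B, E, C are collinear ∩ FC ⟂ BE]
4. C_y = -11933/2017  [B, E, C are collinear ∩ FC ⟂ BE]
   → C = (3656/2017, -11933/2017)
5. A_x = 15/4  [AE · BC = 447/64 ∩ CD · BA = -149/16]
6. A_y = -101/16  [AE · BC = 447/64 ∩ CD · BA = -149/16]
   → A = (15/4, -101/16)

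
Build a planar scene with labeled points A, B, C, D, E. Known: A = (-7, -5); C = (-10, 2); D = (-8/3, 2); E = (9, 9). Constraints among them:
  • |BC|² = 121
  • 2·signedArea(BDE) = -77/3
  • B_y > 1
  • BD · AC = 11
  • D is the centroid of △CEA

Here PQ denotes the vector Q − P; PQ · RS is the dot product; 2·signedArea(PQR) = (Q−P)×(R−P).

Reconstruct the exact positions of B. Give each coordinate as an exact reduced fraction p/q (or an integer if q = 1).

1. B_x = 1  [2·signedArea(BDE) = -77/3 ∩ BD · AC = 11]
2. B_y = 2  [2·signedArea(BDE) = -77/3 ∩ BD · AC = 11]
   → B = (1, 2)

B = (1, 2)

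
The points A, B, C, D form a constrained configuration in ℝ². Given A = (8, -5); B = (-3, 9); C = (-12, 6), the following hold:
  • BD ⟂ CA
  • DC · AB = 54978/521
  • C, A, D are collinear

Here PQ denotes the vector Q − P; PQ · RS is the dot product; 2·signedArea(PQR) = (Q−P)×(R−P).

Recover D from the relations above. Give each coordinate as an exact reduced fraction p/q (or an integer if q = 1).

1. D_x = -3312/521  [C, A, D are collinear ∩ BD ⟂ CA]
2. D_y = 1509/521  [C, A, D are collinear ∩ BD ⟂ CA]
   → D = (-3312/521, 1509/521)

D = (-3312/521, 1509/521)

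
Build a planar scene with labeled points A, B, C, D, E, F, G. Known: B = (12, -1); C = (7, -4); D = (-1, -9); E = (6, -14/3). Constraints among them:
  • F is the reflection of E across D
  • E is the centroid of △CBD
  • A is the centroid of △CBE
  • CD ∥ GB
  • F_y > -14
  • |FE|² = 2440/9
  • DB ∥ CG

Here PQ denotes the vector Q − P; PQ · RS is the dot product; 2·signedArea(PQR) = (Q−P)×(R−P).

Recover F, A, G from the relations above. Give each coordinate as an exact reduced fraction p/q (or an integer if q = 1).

A = (25/3, -29/9)
F = (-8, -40/3)
G = (20, 4)

1. F_x = -8  [F is the reflection of E across D]
2. F_y = -40/3  [F is the reflection of E across D]
   → F = (-8, -40/3)
3. A_x = 25/3  [A is the centroid of △CBE]
4. A_y = -29/9  [A is the centroid of △CBE]
   → A = (25/3, -29/9)
5. G_x = 20  [CD ∥ GB ∩ DB ∥ CG]
6. G_y = 4  [CD ∥ GB ∩ DB ∥ CG]
   → G = (20, 4)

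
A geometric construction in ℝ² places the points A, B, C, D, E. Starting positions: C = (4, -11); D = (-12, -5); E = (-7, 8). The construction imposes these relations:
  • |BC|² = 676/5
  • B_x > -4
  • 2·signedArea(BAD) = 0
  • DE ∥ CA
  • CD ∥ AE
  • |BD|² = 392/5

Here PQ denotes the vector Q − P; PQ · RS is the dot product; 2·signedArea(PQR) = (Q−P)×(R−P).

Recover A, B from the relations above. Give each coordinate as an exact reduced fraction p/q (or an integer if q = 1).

A = (9, 2)
B = (-18/5, -11/5)

1. A_x = 9  [CD ∥ AE ∩ DE ∥ CA]
2. A_y = 2  [CD ∥ AE ∩ DE ∥ CA]
   → A = (9, 2)
3. B_x = -18/5  [line 7·x + -21·y + -21 = 0 ∩ |BD|² = 392/5]
4. B_y = -11/5  [line 7·x + -21·y + -21 = 0 ∩ |BD|² = 392/5]
   → B = (-18/5, -11/5)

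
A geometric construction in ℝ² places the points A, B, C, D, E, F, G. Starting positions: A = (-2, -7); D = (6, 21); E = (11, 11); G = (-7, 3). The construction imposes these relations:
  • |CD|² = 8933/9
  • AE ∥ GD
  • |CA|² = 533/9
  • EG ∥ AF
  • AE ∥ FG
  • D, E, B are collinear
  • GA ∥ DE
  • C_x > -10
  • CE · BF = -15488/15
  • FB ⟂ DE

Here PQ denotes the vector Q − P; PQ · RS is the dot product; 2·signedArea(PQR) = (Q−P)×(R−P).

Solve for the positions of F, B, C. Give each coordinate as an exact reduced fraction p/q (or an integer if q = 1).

B = (76/5, 13/5)
C = (-29/3, -19/3)
F = (-20, -15)

1. F_x = -20  [AE ∥ FG ∩ EG ∥ AF]
2. F_y = -15  [AE ∥ FG ∩ EG ∥ AF]
   → F = (-20, -15)
3. B_x = 76/5  [D, E, B are collinear ∩ FB ⟂ DE]
4. B_y = 13/5  [D, E, B are collinear ∩ FB ⟂ DE]
   → B = (76/5, 13/5)
5. C_x = -29/3  [line 176/5·x + 88/5·y + 6776/15 = 0 ∩ |CD|² = 8933/9]
6. C_y = -19/3  [line 176/5·x + 88/5·y + 6776/15 = 0 ∩ |CD|² = 8933/9]
   → C = (-29/3, -19/3)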